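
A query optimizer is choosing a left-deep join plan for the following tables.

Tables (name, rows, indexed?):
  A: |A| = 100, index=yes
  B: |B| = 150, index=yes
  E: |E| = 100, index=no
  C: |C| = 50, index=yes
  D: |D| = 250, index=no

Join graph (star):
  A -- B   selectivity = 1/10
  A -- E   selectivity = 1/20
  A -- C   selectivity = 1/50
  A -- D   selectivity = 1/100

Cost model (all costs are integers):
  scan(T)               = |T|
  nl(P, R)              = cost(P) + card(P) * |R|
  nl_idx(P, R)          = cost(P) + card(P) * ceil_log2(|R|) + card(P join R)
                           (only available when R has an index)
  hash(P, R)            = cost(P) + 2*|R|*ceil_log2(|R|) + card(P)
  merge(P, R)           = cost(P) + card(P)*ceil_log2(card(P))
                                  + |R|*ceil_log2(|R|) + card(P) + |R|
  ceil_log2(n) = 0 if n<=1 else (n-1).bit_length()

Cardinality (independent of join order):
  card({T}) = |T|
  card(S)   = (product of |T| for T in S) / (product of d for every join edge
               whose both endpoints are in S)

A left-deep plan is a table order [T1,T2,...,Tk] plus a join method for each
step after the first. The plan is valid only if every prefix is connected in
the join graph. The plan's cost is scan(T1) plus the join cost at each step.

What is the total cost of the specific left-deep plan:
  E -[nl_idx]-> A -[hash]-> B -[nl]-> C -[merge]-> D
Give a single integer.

step 1: scan E: cost=100, card=100
step 2: join A via nl_idx
    card(P join A) = 100*100/(20) = 500
    cost = 100 + 100*7 + 500 = 1300
step 3: join B via hash
    card(P join B) = 500*150/(10) = 7500
    cost = 1300 + 2*150*8 + 500 = 4200
step 4: join C via nl
    card(P join C) = 7500*50/(50) = 7500
    cost = 4200 + 7500*50 = 379200
step 5: join D via merge
    card(P join D) = 7500*250/(100) = 18750
    cost = 379200 + 7500*13 + 250*8 + 7500 + 250 = 486450

486450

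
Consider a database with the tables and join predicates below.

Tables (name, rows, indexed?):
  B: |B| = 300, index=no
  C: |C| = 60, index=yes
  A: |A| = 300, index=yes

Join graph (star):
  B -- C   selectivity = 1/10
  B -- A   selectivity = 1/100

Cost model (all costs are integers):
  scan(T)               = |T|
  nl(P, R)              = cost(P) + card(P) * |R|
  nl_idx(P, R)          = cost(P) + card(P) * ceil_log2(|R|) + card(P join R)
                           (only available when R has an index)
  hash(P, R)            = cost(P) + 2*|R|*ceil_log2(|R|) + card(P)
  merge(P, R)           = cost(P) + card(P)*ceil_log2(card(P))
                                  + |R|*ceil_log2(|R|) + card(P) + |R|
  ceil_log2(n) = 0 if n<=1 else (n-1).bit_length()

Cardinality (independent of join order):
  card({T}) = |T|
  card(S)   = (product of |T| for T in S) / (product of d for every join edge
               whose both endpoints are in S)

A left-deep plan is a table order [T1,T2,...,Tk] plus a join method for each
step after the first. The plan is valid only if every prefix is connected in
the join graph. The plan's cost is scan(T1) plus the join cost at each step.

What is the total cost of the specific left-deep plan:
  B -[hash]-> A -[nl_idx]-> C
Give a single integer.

16800

step 1: scan B: cost=300, card=300
step 2: join A via hash
    card(P join A) = 300*300/(100) = 900
    cost = 300 + 2*300*9 + 300 = 6000
step 3: join C via nl_idx
    card(P join C) = 900*60/(10) = 5400
    cost = 6000 + 900*6 + 5400 = 16800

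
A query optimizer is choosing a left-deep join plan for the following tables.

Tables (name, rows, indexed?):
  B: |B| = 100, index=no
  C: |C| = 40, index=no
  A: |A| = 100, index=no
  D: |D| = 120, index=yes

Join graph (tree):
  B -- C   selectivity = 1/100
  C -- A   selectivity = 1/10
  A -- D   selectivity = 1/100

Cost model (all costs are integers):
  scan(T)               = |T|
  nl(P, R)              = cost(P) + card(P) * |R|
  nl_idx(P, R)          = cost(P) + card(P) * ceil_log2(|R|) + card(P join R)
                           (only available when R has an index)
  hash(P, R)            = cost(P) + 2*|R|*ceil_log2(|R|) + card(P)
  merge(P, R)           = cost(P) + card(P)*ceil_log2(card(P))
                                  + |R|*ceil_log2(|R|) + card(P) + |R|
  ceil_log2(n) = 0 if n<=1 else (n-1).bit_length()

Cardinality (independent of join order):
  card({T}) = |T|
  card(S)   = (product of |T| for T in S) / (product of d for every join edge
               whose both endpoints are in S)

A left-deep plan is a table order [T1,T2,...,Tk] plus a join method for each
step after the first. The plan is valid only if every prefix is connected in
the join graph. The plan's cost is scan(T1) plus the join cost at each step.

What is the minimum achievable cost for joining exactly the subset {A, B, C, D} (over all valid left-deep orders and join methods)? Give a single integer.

Selinger DP over subsets of {A,B,C,D}:
  {B}: scan cost=100, card=100
  {C}: scan cost=40, card=40
  {A}: scan cost=100, card=100
  {D}: scan cost=120, card=120
  {BC}: card=40; try (C,hash)→680, (B,merge)→1120, (C,merge)→1180, (B,hash)→1480, (B,nl)→4040, (C,nl)→4100; best=680 via (C,hash)
  {AC}: card=400; try (C,hash)→680, (A,merge)→1120, (C,merge)→1180, (A,hash)→1480, (A,nl)→4040, (C,nl)→4100; best=680 via (C,hash)
  {AD}: card=120; try (D,nl_idx)→920, (A,hash)→1640, (D,merge)→1860, (D,hash)→1880, (A,merge)→1880, (D,nl)→12100 …(+1); best=920 via (D,nl_idx)
  {ABC}: card=400; try (A,merge)→1760, (A,hash)→2120, (B,hash)→2480, (A,nl)→4680, (B,merge)→5480, (B,nl)→40680; best=1760 via (A,merge)
  {ACD}: card=480; try (C,hash)→1520, (C,merge)→2160, (D,hash)→2760, (D,nl_idx)→3960, (D,merge)→5640, (C,nl)→5720 …(+1); best=1520 via (C,hash)
  {ABCD}: card=480; try (B,hash)→3400, (D,hash)→3840, (D,nl_idx)→5040, (D,merge)→6720, (B,merge)→7120, (B,nl)→49520 …(+1); best=3400 via (B,hash)

3400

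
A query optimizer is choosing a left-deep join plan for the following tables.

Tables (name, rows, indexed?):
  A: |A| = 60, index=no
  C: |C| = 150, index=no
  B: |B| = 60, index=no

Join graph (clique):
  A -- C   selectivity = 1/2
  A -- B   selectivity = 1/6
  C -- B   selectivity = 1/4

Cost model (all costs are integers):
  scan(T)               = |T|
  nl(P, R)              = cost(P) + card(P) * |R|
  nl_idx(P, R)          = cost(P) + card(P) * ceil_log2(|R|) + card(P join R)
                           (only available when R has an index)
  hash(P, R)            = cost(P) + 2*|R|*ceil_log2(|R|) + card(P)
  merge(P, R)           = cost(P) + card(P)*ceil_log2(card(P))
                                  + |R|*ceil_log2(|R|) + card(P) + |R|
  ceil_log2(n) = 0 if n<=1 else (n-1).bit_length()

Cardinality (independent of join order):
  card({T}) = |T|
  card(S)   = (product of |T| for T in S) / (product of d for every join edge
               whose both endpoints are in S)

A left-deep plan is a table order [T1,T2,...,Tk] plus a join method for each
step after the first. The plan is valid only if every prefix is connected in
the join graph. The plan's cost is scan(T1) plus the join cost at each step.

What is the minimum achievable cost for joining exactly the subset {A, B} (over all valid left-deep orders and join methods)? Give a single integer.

Selinger DP over subsets of {A,B}:
  {A}: scan cost=60, card=60
  {B}: scan cost=60, card=60
  {AB}: card=600; try (B,hash)→840, (A,hash)→840, (B,merge)→900, (A,merge)→900, (B,nl)→3660, (A,nl)→3660; best=840 via (B,hash)

840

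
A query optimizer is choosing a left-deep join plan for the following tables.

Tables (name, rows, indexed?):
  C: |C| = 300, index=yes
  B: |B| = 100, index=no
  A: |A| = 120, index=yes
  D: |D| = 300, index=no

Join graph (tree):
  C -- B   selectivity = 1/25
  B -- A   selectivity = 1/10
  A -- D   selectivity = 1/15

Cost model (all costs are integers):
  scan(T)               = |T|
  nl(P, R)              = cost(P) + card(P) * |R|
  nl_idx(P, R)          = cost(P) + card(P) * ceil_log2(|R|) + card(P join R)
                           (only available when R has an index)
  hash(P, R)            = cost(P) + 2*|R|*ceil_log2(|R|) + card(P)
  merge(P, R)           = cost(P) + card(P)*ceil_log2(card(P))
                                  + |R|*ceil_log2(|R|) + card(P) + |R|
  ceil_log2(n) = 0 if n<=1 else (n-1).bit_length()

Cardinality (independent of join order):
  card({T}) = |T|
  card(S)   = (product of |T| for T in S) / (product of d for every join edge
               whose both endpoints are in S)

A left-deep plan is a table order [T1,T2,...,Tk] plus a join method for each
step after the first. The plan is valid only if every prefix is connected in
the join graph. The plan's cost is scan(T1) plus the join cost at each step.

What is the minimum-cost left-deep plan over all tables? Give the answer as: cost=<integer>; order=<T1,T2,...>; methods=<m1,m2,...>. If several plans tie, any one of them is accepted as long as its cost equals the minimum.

cost=24680; order=C,B,A,D; methods=hash,hash,hash

Selinger DP (subsets sized 1..n):
  {C}: scan cost=300, card=300
  {B}: scan cost=100, card=100
  {A}: scan cost=120, card=120
  {D}: scan cost=300, card=300
  {BC}: card=1200; try (B,hash)→2000, (C,nl_idx)→2200, (C,merge)→3900, (B,merge)→4100, (C,hash)→5600, (C,nl)→30100 …(+1); best=2000 via (B,hash)
  {AB}: card=1200; try (B,hash)→1640, (A,merge)→1860, (B,merge)→1880, (A,hash)→1880, (A,nl_idx)→2000, (A,nl)→12100 …(+1); best=1640 via (B,hash)
  {AD}: card=2400; try (A,hash)→2280, (D,merge)→4080, (A,merge)→4260, (A,nl_idx)→4800, (D,hash)→5640, (D,nl)→36120 …(+1); best=2280 via (A,hash)
  {ABC}: card=14400; try (A,hash)→4880, (C,hash)→8240, (A,merge)→17360, (C,merge)→19040, (A,nl_idx)→24800, (C,nl_idx)→26840 …(+2); best=4880 via (A,hash)
  {ABD}: card=24000; try (B,hash)→6080, (D,hash)→8240, (D,merge)→19040, (B,merge)→34280, (B,nl)→242280, (D,nl)→361640; best=6080 via (B,hash)
  {ABCD}: card=288000; try (D,hash)→24680, (C,hash)→35480, (D,merge)→223880, (C,merge)→393080, (C,nl_idx)→510080, (D,nl)→4324880 …(+1); best=24680 via (D,hash)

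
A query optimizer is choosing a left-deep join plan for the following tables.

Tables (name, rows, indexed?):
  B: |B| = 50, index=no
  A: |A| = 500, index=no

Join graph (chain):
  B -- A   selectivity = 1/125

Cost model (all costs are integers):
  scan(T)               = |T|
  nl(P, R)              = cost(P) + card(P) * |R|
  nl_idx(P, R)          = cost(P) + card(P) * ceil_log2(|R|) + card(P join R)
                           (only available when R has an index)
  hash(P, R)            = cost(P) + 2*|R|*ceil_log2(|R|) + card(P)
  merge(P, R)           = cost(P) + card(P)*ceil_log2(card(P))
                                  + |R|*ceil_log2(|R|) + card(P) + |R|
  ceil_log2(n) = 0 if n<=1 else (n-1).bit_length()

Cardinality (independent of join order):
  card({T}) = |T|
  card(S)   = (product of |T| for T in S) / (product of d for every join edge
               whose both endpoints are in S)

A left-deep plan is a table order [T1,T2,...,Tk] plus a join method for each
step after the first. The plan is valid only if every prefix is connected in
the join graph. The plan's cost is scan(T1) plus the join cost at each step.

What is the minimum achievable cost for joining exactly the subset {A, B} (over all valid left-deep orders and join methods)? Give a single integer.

Selinger DP over subsets of {A,B}:
  {B}: scan cost=50, card=50
  {A}: scan cost=500, card=500
  {AB}: card=200; try (B,hash)→1600, (A,merge)→5400, (B,merge)→5850, (A,hash)→9100, (A,nl)→25050, (B,nl)→25500; best=1600 via (B,hash)

1600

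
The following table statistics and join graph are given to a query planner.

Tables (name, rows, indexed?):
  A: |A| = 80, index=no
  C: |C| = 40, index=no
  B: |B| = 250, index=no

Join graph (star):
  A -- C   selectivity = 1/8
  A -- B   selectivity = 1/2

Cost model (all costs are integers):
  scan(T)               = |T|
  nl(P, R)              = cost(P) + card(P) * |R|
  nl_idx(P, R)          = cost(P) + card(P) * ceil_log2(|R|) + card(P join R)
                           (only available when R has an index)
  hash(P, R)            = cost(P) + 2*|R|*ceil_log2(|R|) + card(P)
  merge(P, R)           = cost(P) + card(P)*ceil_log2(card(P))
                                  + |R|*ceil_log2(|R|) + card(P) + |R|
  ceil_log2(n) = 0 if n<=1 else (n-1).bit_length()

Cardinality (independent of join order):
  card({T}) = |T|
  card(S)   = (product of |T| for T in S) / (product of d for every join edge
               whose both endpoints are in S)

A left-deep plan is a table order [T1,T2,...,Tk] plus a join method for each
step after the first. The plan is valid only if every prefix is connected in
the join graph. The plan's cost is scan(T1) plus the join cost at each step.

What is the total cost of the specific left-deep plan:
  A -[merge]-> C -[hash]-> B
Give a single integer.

5400

step 1: scan A: cost=80, card=80
step 2: join C via merge
    card(P join C) = 80*40/(8) = 400
    cost = 80 + 80*7 + 40*6 + 80 + 40 = 1000
step 3: join B via hash
    card(P join B) = 400*250/(2) = 50000
    cost = 1000 + 2*250*8 + 400 = 5400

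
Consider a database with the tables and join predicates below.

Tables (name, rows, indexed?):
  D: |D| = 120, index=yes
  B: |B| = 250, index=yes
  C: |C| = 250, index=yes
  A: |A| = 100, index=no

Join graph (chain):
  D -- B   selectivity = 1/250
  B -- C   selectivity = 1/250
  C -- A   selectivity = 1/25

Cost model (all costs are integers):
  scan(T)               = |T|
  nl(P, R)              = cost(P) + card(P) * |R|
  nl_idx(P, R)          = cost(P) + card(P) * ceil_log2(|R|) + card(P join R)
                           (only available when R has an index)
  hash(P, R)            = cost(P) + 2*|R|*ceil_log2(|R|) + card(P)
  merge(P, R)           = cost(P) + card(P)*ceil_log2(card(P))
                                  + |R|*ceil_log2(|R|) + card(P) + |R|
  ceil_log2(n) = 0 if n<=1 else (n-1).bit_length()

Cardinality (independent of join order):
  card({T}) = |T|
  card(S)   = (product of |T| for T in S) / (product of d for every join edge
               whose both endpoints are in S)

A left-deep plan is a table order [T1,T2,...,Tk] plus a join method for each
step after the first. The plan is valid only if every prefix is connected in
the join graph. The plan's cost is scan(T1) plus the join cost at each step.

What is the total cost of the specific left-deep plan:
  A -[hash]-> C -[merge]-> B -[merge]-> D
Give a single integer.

step 1: scan A: cost=100, card=100
step 2: join C via hash
    card(P join C) = 100*250/(25) = 1000
    cost = 100 + 2*250*8 + 100 = 4200
step 3: join B via merge
    card(P join B) = 1000*250/(250) = 1000
    cost = 4200 + 1000*10 + 250*8 + 1000 + 250 = 17450
step 4: join D via merge
    card(P join D) = 1000*120/(250) = 480
    cost = 17450 + 1000*10 + 120*7 + 1000 + 120 = 29410

29410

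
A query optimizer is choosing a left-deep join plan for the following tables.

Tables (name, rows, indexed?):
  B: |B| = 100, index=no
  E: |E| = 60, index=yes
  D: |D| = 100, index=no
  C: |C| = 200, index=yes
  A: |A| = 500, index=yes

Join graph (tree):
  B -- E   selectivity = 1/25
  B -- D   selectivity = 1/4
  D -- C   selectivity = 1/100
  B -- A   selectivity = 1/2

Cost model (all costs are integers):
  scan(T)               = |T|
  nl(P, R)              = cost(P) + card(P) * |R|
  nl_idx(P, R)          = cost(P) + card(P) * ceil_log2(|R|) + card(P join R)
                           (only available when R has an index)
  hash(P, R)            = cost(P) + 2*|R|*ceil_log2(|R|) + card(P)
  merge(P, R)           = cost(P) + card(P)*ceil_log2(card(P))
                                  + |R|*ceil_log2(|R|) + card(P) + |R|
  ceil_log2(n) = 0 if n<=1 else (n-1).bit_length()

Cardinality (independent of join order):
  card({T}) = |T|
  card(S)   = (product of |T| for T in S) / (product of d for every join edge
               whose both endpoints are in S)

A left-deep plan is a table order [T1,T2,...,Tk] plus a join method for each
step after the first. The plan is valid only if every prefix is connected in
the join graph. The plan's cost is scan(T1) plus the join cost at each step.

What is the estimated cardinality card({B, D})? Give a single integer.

2500

Tables in S: B(100), D(100)
Edges inside S: B-D(d=4)
numerator = 100 * 100 = 10000
denominator = 4 = 4
card(S) = 10000 / 4 = 2500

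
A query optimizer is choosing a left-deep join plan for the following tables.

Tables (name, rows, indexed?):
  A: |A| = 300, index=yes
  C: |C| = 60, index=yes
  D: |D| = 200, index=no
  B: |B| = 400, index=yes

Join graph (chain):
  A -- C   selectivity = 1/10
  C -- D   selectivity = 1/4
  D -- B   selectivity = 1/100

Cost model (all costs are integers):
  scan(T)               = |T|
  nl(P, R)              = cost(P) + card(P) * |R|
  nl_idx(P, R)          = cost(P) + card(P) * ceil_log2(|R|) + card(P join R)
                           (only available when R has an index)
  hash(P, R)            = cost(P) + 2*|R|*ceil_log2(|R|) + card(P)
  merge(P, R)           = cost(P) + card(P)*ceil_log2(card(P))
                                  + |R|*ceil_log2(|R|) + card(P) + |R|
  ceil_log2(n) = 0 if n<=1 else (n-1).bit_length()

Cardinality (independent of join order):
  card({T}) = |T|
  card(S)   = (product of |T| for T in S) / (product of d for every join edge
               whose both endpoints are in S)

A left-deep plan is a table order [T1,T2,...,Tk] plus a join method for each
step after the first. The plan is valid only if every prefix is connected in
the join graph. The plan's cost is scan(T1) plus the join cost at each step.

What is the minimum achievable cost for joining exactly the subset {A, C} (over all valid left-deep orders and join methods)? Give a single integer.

Selinger DP over subsets of {A,C}:
  {A}: scan cost=300, card=300
  {C}: scan cost=60, card=60
  {AC}: card=1800; try (C,hash)→1320, (A,nl_idx)→2400, (A,merge)→3480, (C,merge)→3720, (C,nl_idx)→3900, (A,hash)→5520 …(+2); best=1320 via (C,hash)

1320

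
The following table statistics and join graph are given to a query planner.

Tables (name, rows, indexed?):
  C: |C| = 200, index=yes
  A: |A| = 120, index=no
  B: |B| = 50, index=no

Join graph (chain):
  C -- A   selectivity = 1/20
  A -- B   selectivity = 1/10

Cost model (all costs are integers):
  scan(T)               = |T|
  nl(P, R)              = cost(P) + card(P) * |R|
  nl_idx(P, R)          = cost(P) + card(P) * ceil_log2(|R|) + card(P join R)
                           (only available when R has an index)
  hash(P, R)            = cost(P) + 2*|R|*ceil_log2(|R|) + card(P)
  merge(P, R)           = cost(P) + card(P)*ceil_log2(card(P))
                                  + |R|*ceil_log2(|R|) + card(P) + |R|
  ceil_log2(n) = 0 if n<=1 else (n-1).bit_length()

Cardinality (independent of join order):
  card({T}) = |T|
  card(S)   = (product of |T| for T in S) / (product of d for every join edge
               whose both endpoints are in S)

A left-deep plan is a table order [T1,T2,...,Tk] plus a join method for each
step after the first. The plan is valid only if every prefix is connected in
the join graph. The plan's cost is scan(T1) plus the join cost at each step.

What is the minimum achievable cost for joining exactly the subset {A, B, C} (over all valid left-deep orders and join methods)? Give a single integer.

3880

Selinger DP over subsets of {A,B,C}:
  {C}: scan cost=200, card=200
  {A}: scan cost=120, card=120
  {B}: scan cost=50, card=50
  {AC}: card=1200; try (A,hash)→2080, (C,nl_idx)→2280, (C,merge)→2880, (A,merge)→2960, (C,hash)→3440, (C,nl)→24120 …(+1); best=2080 via (A,hash)
  {AB}: card=600; try (B,hash)→840, (A,merge)→1360, (B,merge)→1430, (A,hash)→1780, (A,nl)→6050, (B,nl)→6120; best=840 via (B,hash)
  {ABC}: card=6000; try (B,hash)→3880, (C,hash)→4640, (C,merge)→9240, (C,nl_idx)→11640, (B,merge)→16830, (B,nl)→62080 …(+1); best=3880 via (B,hash)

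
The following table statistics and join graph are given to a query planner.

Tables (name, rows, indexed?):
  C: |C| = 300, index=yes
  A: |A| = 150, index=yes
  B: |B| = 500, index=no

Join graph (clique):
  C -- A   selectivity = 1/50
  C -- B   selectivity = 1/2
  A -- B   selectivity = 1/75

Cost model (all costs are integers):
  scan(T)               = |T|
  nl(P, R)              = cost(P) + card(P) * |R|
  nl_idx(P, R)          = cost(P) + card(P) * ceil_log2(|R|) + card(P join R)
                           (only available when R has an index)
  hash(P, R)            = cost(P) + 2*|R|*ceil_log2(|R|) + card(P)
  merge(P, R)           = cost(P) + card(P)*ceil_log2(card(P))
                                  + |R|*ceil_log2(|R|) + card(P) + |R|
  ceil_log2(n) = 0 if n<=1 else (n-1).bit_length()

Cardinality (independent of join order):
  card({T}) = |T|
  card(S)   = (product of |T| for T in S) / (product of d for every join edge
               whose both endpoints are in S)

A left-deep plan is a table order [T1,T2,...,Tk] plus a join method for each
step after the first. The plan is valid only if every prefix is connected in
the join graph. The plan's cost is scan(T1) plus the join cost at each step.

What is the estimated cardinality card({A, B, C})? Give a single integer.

Tables in S: A(150), B(500), C(300)
Edges inside S: C-A(d=50), C-B(d=2), A-B(d=75)
numerator = 150 * 500 * 300 = 22500000
denominator = 50 * 2 * 75 = 7500
card(S) = 22500000 / 7500 = 3000

3000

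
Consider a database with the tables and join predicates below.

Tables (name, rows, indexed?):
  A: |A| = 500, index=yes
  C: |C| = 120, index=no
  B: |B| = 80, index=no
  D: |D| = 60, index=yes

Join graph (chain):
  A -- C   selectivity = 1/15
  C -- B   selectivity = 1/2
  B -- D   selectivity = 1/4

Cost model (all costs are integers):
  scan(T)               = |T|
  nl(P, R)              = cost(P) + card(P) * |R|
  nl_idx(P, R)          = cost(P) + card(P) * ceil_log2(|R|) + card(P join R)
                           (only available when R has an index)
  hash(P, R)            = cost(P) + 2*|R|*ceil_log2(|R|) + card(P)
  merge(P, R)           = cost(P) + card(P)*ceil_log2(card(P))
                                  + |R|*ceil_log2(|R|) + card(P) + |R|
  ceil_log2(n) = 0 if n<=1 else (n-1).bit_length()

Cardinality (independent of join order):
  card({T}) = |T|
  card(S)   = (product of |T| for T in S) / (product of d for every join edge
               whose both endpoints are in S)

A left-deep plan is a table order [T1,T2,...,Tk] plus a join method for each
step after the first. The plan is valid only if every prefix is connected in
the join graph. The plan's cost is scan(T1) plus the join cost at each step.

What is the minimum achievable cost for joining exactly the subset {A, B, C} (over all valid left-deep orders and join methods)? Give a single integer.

Selinger DP over subsets of {A,B,C}:
  {A}: scan cost=500, card=500
  {C}: scan cost=120, card=120
  {B}: scan cost=80, card=80
  {AC}: card=4000; try (C,hash)→2680, (A,nl_idx)→5200, (A,merge)→6080, (C,merge)→6460, (A,hash)→9240, (A,nl)→60120 …(+1); best=2680 via (C,hash)
  {BC}: card=4800; try (B,hash)→1360, (C,merge)→1680, (B,merge)→1720, (C,hash)→1840, (C,nl)→9680, (B,nl)→9720; best=1360 via (B,hash)
  {ABC}: card=160000; try (B,hash)→7800, (A,hash)→15160, (B,merge)→55320, (A,merge)→73560, (A,nl_idx)→204560, (B,nl)→322680 …(+1); best=7800 via (B,hash)

7800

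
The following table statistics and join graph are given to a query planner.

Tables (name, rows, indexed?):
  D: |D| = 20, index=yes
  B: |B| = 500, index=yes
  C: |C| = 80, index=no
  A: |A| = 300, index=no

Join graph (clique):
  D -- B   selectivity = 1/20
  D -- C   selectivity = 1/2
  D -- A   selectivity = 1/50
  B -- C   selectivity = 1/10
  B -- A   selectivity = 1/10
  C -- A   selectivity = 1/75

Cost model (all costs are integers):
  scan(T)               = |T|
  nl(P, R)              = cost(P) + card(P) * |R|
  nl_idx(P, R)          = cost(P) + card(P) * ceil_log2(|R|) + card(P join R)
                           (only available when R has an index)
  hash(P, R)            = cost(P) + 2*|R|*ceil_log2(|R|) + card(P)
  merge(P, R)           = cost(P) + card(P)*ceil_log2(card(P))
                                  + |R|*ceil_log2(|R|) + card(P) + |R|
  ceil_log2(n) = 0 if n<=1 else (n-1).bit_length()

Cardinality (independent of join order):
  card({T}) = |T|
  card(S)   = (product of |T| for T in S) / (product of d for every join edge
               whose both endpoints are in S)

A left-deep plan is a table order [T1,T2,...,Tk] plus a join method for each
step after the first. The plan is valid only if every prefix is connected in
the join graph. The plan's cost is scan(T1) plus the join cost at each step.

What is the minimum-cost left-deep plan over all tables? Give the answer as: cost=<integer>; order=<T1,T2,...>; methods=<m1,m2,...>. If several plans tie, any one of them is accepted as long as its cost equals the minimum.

Selinger DP (subsets sized 1..n):
  {D}: scan cost=20, card=20
  {B}: scan cost=500, card=500
  {C}: scan cost=80, card=80
  {A}: scan cost=300, card=300
  {BD}: card=500; try (B,nl_idx)→700, (D,hash)→1200, (D,nl_idx)→3500, (B,merge)→5140, (D,merge)→5620, (B,hash)→9040 …(+2); best=700 via (B,nl_idx)
  {CD}: card=800; try (D,hash)→360, (C,merge)→780, (D,merge)→840, (C,hash)→1160, (D,nl_idx)→1280, (C,nl)→1620 …(+1); best=360 via (D,hash)
  {AD}: card=120; try (D,hash)→800, (D,nl_idx)→1920, (A,merge)→3140, (D,merge)→3420, (A,hash)→5440, (A,nl)→6020 …(+1); best=800 via (D,hash)
  {BC}: card=4000; try (C,hash)→2120, (B,nl_idx)→4800, (B,merge)→5720, (C,merge)→6140, (B,hash)→9160, (B,nl)→40080 …(+1); best=2120 via (C,hash)
  {AB}: card=15000; try (A,hash)→6400, (B,merge)→8300, (A,merge)→8500, (B,hash)→9600, (B,nl_idx)→18000, (B,nl)→150300 …(+1); best=6400 via (A,hash)
  {AC}: card=320; try (C,hash)→1720, (A,merge)→3720, (C,merge)→3940, (A,hash)→5560, (A,nl)→24080, (C,nl)→24300; best=1720 via (C,hash)
  {BCD}: card=2000; try (C,hash)→2320, (D,hash)→6320, (C,merge)→6340, (B,nl_idx)→9560, (B,hash)→10160, (B,merge)→14160 …(+5); best=2320 via (C,hash)
  {ABD}: card=300; try (B,nl_idx)→2180, (A,hash)→6600, (B,merge)→6760, (A,merge)→8700, (B,hash)→9920, (D,hash)→21600 …(+5); best=2180 via (B,nl_idx)
  {ACD}: card=64; try (C,hash)→2040, (D,hash)→2240, (C,merge)→2400, (D,nl_idx)→3384, (D,merge)→5040, (A,hash)→6560 …(+4); best=2040 via (C,hash)
  {ABC}: card=1600; try (B,nl_idx)→6200, (B,merge)→9920, (B,hash)→11040, (A,hash)→11520, (C,hash)→22520, (A,merge)→57120 …(+4); best=6200 via (B,nl_idx)
  {ABCD}: card=16; try (B,nl_idx)→2632, (C,hash)→3600, (C,merge)→5820, (B,merge)→7488, (D,hash)→8000, (A,hash)→9720 …(+8); best=2632 via (B,nl_idx)

cost=2632; order=A,D,C,B; methods=hash,hash,nl_idx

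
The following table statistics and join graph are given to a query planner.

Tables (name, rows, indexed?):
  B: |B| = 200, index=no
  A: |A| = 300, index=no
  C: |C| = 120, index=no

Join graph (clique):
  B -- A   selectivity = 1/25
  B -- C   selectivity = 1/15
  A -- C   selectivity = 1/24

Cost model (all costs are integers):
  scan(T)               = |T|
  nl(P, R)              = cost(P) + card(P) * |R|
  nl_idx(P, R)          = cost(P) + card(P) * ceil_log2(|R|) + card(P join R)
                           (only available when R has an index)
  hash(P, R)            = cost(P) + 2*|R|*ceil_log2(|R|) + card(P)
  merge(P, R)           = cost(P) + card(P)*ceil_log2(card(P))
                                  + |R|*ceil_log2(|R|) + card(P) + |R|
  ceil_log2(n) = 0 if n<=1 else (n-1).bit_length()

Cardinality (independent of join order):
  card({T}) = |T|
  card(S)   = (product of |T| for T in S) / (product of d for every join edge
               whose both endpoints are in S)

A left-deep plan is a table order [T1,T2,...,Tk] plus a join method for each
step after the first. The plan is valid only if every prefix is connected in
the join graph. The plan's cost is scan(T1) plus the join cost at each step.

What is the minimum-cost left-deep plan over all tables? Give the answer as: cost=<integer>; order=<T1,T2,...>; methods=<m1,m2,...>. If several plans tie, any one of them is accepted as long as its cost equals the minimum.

Selinger DP (subsets sized 1..n):
  {B}: scan cost=200, card=200
  {A}: scan cost=300, card=300
  {C}: scan cost=120, card=120
  {AB}: card=2400; try (B,hash)→3800, (A,merge)→5000, (B,merge)→5100, (A,hash)→5800, (A,nl)→60200, (B,nl)→60300; best=3800 via (B,hash)
  {BC}: card=1600; try (C,hash)→2080, (B,merge)→2880, (C,merge)→2960, (B,hash)→3440, (B,nl)→24120, (C,nl)→24200; best=2080 via (C,hash)
  {AC}: card=1500; try (C,hash)→2280, (A,merge)→4080, (C,merge)→4260, (A,hash)→5640, (A,nl)→36120, (C,nl)→36300; best=2280 via (C,hash)
  {ABC}: card=800; try (B,hash)→6980, (C,hash)→7880, (A,hash)→9080, (B,merge)→22080, (A,merge)→24280, (C,merge)→35960 …(+3); best=6980 via (B,hash)

cost=6980; order=A,C,B; methods=hash,hash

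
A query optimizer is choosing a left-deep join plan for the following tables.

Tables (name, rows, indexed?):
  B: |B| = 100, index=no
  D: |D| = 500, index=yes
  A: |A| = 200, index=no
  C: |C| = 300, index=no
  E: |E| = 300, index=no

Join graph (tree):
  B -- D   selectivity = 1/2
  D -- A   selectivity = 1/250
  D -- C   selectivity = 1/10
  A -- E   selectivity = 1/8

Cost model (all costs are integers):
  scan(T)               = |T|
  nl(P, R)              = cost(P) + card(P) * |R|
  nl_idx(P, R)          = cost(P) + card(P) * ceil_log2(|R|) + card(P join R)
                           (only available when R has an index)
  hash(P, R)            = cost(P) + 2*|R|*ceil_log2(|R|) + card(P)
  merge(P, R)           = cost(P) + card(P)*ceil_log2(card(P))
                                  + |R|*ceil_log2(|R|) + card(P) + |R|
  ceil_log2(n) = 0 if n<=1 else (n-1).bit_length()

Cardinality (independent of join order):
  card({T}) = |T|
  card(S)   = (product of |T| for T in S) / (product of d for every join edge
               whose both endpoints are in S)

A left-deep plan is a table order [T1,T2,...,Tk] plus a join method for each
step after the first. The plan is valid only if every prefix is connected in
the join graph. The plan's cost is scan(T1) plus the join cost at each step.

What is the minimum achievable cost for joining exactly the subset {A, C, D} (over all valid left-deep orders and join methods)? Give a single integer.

8200

Selinger DP over subsets of {A,C,D}:
  {D}: scan cost=500, card=500
  {A}: scan cost=200, card=200
  {C}: scan cost=300, card=300
  {AD}: card=400; try (D,nl_idx)→2400, (A,hash)→4200, (D,merge)→7000, (A,merge)→7300, (D,hash)→9400, (D,nl)→100200 …(+1); best=2400 via (D,nl_idx)
  {CD}: card=15000; try (C,hash)→6400, (D,merge)→8300, (C,merge)→8500, (D,hash)→9600, (D,nl_idx)→18000, (D,nl)→150300 …(+1); best=6400 via (C,hash)
  {ACD}: card=12000; try (C,hash)→8200, (C,merge)→9400, (A,hash)→24600, (C,nl)→122400, (A,merge)→233200, (A,nl)→3006400; best=8200 via (C,hash)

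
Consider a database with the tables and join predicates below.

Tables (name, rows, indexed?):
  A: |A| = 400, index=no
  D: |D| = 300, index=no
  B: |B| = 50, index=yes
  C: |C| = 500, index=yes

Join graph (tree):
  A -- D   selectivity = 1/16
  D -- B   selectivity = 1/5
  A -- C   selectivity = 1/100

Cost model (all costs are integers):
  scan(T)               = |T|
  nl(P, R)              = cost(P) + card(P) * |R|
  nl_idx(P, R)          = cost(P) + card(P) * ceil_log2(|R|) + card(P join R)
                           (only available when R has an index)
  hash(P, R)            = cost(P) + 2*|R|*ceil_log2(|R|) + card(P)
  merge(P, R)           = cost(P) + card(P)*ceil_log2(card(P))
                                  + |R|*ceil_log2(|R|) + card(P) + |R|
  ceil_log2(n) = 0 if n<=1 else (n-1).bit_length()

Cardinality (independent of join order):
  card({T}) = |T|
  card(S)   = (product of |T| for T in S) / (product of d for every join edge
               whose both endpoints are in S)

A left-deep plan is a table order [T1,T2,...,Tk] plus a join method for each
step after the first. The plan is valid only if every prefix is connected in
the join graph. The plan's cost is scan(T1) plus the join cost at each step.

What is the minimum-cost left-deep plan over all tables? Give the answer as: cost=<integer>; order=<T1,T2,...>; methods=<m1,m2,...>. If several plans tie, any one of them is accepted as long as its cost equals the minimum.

cost=51500; order=A,C,D,B; methods=nl_idx,hash,hash

Selinger DP (subsets sized 1..n):
  {A}: scan cost=400, card=400
  {D}: scan cost=300, card=300
  {B}: scan cost=50, card=50
  {C}: scan cost=500, card=500
  {AD}: card=7500; try (D,hash)→6200, (A,merge)→7300, (D,merge)→7400, (A,hash)→7800, (A,nl)→120300, (D,nl)→120400; best=6200 via (D,hash)
  {AC}: card=2000; try (C,nl_idx)→6000, (A,hash)→8200, (C,merge)→9400, (A,merge)→9500, (C,hash)→9800, (C,nl)→200400 …(+1); best=6000 via (C,nl_idx)
  {BD}: card=3000; try (B,hash)→1200, (D,merge)→3400, (B,merge)→3650, (B,nl_idx)→5100, (D,hash)→5500, (D,nl)→15050 …(+1); best=1200 via (B,hash)
  {ABD}: card=75000; try (A,hash)→11400, (B,hash)→14300, (A,merge)→44200, (B,merge)→111550, (B,nl_idx)→126200, (B,nl)→381200 …(+1); best=11400 via (A,hash)
  {ACD}: card=37500; try (D,hash)→13400, (C,hash)→22700, (D,merge)→33000, (C,nl_idx)→111200, (C,merge)→116200, (D,nl)→606000 …(+1); best=13400 via (D,hash)
  {ABCD}: card=375000; try (B,hash)→51500, (C,hash)→95400, (B,nl_idx)→613400, (B,merge)→651250, (C,nl_idx)→1061400, (C,merge)→1366400 …(+2); best=51500 via (B,hash)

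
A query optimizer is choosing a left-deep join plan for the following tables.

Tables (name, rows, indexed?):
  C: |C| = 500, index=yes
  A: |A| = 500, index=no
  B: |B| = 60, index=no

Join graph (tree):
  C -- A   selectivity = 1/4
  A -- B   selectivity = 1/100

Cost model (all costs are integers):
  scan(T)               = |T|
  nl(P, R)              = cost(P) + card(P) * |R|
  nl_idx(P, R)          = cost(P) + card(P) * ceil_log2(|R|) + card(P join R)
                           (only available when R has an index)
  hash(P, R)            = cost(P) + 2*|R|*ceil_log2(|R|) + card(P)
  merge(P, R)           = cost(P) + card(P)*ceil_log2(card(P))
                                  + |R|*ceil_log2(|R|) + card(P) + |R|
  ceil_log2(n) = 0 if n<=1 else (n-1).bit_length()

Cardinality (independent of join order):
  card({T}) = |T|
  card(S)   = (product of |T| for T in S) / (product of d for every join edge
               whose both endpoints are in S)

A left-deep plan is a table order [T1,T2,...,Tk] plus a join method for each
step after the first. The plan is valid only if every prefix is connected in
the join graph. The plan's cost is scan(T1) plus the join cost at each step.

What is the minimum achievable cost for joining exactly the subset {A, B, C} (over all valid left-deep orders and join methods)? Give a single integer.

9720

Selinger DP over subsets of {A,B,C}:
  {C}: scan cost=500, card=500
  {A}: scan cost=500, card=500
  {B}: scan cost=60, card=60
  {AC}: card=62500; try (C,hash)→10000, (A,hash)→10000, (C,merge)→10500, (A,merge)→10500, (C,nl_idx)→67500, (C,nl)→250500 …(+1); best=10000 via (C,hash)
  {AB}: card=300; try (B,hash)→1720, (A,merge)→5480, (B,merge)→5920, (A,hash)→9120, (A,nl)→30060, (B,nl)→30500; best=1720 via (B,hash)
  {ABC}: card=37500; try (C,merge)→9720, (C,hash)→11020, (C,nl_idx)→41920, (B,hash)→73220, (C,nl)→151720, (B,merge)→1072920 …(+1); best=9720 via (C,merge)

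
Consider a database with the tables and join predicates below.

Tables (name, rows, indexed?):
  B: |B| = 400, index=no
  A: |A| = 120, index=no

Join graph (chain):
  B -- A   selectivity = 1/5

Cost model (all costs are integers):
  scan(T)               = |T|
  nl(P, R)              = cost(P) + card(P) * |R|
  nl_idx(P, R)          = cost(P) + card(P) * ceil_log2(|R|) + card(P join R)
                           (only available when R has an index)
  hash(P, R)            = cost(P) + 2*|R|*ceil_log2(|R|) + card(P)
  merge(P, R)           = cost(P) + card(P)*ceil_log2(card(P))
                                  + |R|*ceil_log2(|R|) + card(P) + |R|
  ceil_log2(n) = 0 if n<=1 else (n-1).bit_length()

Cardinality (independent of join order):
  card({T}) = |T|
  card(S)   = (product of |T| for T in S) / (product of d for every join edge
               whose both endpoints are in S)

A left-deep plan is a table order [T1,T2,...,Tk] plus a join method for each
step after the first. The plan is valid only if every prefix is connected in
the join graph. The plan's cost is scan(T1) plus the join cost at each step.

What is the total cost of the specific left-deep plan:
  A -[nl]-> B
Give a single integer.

48120

step 1: scan A: cost=120, card=120
step 2: join B via nl
    card(P join B) = 120*400/(5) = 9600
    cost = 120 + 120*400 = 48120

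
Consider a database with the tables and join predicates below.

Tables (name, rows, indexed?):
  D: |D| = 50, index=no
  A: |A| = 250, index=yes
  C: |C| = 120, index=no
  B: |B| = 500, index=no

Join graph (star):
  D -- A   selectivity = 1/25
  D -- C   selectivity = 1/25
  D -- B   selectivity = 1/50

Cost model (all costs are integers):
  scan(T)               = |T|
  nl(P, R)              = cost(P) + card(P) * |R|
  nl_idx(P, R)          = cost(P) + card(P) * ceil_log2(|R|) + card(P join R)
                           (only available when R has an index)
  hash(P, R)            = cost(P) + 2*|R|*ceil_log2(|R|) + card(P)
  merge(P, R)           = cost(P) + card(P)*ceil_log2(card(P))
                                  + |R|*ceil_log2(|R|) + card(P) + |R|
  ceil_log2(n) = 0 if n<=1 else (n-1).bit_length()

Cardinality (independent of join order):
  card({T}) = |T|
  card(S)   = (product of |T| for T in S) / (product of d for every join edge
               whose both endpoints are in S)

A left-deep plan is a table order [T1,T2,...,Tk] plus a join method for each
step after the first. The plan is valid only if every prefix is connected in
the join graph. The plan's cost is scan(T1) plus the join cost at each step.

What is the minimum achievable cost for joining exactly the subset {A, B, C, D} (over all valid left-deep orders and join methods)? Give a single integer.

Selinger DP over subsets of {A,B,C,D}:
  {D}: scan cost=50, card=50
  {A}: scan cost=250, card=250
  {C}: scan cost=120, card=120
  {B}: scan cost=500, card=500
  {AD}: card=500; try (A,nl_idx)→950, (D,hash)→1100, (A,merge)→2650, (D,merge)→2850, (A,hash)→4100, (A,nl)→12550 …(+1); best=950 via (A,nl_idx)
  {CD}: card=240; try (D,hash)→840, (C,merge)→1360, (D,merge)→1430, (C,hash)→1780, (C,nl)→6050, (D,nl)→6120; best=840 via (D,hash)
  {BD}: card=500; try (D,hash)→1600, (B,merge)→5400, (D,merge)→5850, (B,hash)→9100, (B,nl)→25050, (D,nl)→25500; best=1600 via (D,hash)
  {ACD}: card=2400; try (C,hash)→3130, (A,hash)→5080, (A,nl_idx)→5160, (A,merge)→5250, (C,merge)→6910, (A,nl)→60840 …(+1); best=3130 via (C,hash)
  {ABD}: card=5000; try (A,hash)→6100, (A,merge)→8850, (B,hash)→10450, (A,nl_idx)→10600, (B,merge)→10950, (A,nl)→126600 …(+1); best=6100 via (A,hash)
  {BCD}: card=2400; try (C,hash)→3780, (C,merge)→7560, (B,merge)→8000, (B,hash)→10080, (C,nl)→61600, (B,nl)→120840; best=3780 via (C,hash)
  {ABCD}: card=24000; try (A,hash)→10180, (C,hash)→12780, (B,hash)→14530, (A,merge)→37230, (B,merge)→39330, (A,nl_idx)→46980 …(+4); best=10180 via (A,hash)

10180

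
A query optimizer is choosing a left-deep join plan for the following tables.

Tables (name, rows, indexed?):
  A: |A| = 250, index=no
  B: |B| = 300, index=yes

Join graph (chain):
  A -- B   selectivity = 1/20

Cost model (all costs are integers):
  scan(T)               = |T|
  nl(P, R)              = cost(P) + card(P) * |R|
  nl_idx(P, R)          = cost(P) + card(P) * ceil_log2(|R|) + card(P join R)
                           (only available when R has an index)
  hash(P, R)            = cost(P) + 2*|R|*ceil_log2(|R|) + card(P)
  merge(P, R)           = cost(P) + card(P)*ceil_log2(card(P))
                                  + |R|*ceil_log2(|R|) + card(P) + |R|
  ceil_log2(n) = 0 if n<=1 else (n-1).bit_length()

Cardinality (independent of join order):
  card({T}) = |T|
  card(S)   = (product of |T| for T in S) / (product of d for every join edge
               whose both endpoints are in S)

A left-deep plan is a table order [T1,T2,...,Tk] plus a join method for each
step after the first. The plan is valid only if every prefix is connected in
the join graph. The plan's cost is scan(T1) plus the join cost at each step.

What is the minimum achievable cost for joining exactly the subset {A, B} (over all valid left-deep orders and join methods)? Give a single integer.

4600

Selinger DP over subsets of {A,B}:
  {A}: scan cost=250, card=250
  {B}: scan cost=300, card=300
  {AB}: card=3750; try (A,hash)→4600, (B,merge)→5500, (A,merge)→5550, (B,hash)→5900, (B,nl_idx)→6250, (B,nl)→75250 …(+1); best=4600 via (A,hash)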